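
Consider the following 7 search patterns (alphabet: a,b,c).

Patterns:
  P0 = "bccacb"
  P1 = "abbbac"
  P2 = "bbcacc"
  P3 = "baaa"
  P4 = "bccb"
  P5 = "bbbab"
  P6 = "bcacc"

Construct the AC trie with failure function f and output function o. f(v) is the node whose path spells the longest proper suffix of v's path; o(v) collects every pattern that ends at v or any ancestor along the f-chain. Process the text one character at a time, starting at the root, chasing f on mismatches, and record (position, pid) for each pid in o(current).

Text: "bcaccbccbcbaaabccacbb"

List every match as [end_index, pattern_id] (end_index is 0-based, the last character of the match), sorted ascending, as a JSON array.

Construct AC machine:
Trie nodes:
  n0 'ε': a→7 b→1
  n1 'b': a→18 b→13 c→2
  n2 'bc': a→25 c→3
  n3 'bcc': a→4 b→21
  n4 'bcca': c→5
  n5 'bccac': b→6
  n6 'bccacb': ·  [P0 ends]
  n7 'a': b→8
  n8 'ab': b→9
  n9 'abb': b→10
  n10 'abbb': a→11
  n11 'abbba': c→12
  n12 'abbbac': ·  [P1 ends]
  n13 'bb': b→22 c→14
  n14 'bbc': a→15
  n15 'bbca': c→16
  n16 'bbcac': c→17
  n17 'bbcacc': ·  [P2 ends]
  n18 'ba': a→19
  n19 'baa': a→20
  n20 'baaa': ·  [P3 ends]
  n21 'bccb': ·  [P4 ends]
  n22 'bbb': a→23
  n23 'bbba': b→24
  n24 'bbbab': ·  [P5 ends]
  n25 'bca': c→26
  n26 'bcac': c→27
  n27 'bcacc': ·  [P6 ends]

Failure links (BFS by depth):
  fail(1) 'b': from fail(0)=0 chase 'b': 0 ⇒ 0;  out=∅∪out(0)=∅
  fail(7) 'a': from fail(0)=0 chase 'a': 0 ⇒ 0;  out=∅∪out(0)=∅
  fail(2) 'bc': from fail(1)=0 chase 'c': 0 ⇒ 0;  out=∅∪out(0)=∅
  fail(8) 'ab': from fail(7)=0 chase 'b': 0 ⇒ 1;  out=∅∪out(1)=∅
  fail(13) 'bb': from fail(1)=0 chase 'b': 0 ⇒ 1;  out=∅∪out(1)=∅
  fail(18) 'ba': from fail(1)=0 chase 'a': 0 ⇒ 7;  out=∅∪out(7)=∅
  fail(3) 'bcc': from fail(2)=0 chase 'c': 0 ⇒ 0;  out=∅∪out(0)=∅
  fail(9) 'abb': from fail(8)=1 chase 'b': 1 ⇒ 13;  out=∅∪out(13)=∅
  fail(14) 'bbc': from fail(13)=1 chase 'c': 1 ⇒ 2;  out=∅∪out(2)=∅
  fail(19) 'baa': from fail(18)=7 chase 'a': 7→0 ⇒ 7;  out=∅∪out(7)=∅
  fail(22) 'bbb': from fail(13)=1 chase 'b': 1 ⇒ 13;  out=∅∪out(13)=∅
  fail(25) 'bca': from fail(2)=0 chase 'a': 0 ⇒ 7;  out=∅∪out(7)=∅
  fail(4) 'bcca': from fail(3)=0 chase 'a': 0 ⇒ 7;  out=∅∪out(7)=∅
  fail(10) 'abbb': from fail(9)=13 chase 'b': 13 ⇒ 22;  out=∅∪out(22)=∅
  fail(15) 'bbca': from fail(14)=2 chase 'a': 2 ⇒ 25;  out=∅∪out(25)=∅
  fail(20) 'baaa': from fail(19)=7 chase 'a': 7→0 ⇒ 7;  out={3}∪out(7)={3}
  fail(21) 'bccb': from fail(3)=0 chase 'b': 0 ⇒ 1;  out={4}∪out(1)={4}
  fail(23) 'bbba': from fail(22)=13 chase 'a': 13→1 ⇒ 18;  out=∅∪out(18)=∅
  fail(26) 'bcac': from fail(25)=7 chase 'c': 7→0 ⇒ 0;  out=∅∪out(0)=∅
  fail(5) 'bccac': from fail(4)=7 chase 'c': 7→0 ⇒ 0;  out=∅∪out(0)=∅
  fail(11) 'abbba': from fail(10)=22 chase 'a': 22 ⇒ 23;  out=∅∪out(23)=∅
  fail(16) 'bbcac': from fail(15)=25 chase 'c': 25 ⇒ 26;  out=∅∪out(26)=∅
  fail(24) 'bbbab': from fail(23)=18 chase 'b': 18→7 ⇒ 8;  out={5}∪out(8)={5}
  fail(27) 'bcacc': from fail(26)=0 chase 'c': 0 ⇒ 0;  out={6}∪out(0)={6}
  fail(6) 'bccacb': from fail(5)=0 chase 'b': 0 ⇒ 1;  out={0}∪out(1)={0}
  fail(12) 'abbbac': from fail(11)=23 chase 'c': 23→18→7→0 ⇒ 0;  out={1}∪out(0)={1}
  fail(17) 'bbcacc': from fail(16)=26 chase 'c': 26 ⇒ 27;  out={2}∪out(27)={2,6}

Run:
pos 0 'b': at 1
pos 1 'c': at 2
pos 2 'a': at 25
pos 3 'c': at 26
pos 4 'c': at 27  ** P6@[0:4]
pos 5 'b': at 1 ·f
pos 6 'c': at 2
pos 7 'c': at 3
pos 8 'b': at 21  ** P4@[5:8]
pos 9 'c': at 2 ·f
pos 10 'b': at 1 ·f
pos 11 'a': at 18
pos 12 'a': at 19
pos 13 'a': at 20  ** P3@[10:13]
pos 14 'b': at 8 ·f
pos 15 'c': at 2 ·f
pos 16 'c': at 3
pos 17 'a': at 4
pos 18 'c': at 5
pos 19 'b': at 6  ** P0@[14:19]
pos 20 'b': at 13 ·f

Matches: [[4,6],[8,4],[13,3],[19,0]]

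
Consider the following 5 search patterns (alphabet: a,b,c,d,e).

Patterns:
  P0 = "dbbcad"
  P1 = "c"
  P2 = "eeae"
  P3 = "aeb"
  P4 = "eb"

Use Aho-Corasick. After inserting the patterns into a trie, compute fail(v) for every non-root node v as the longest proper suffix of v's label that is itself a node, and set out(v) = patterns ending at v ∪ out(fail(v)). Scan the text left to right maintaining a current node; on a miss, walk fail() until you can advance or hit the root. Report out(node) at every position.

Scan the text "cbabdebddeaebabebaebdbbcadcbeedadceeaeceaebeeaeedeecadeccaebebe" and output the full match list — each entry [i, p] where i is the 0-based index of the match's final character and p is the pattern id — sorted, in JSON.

Construct AC machine:
Trie nodes:
  0='ε' goto a→12 c→7 d→1 e→8
  1='d' goto b→2
  2='db' goto b→3
  3='dbb' goto c→4
  4='dbbc' goto a→5
  5='dbbca' goto d→6
  6='dbbcad' goto ·  ←P0
  7='c' goto ·  ←P1
  8='e' goto b→15 e→9
  9='ee' goto a→10
  10='eea' goto e→11
  11='eeae' goto ·  ←P2
  12='a' goto e→13
  13='ae' goto b→14
  14='aeb' goto ·  ←P3
  15='eb' goto ·  ←P4

BFS fail/out derivation:
  n1('d'): parent n0 fail=0; on 'd' 0 → fail=0;  out ∅∪∅=∅
  n7('c'): parent n0 fail=0; on 'c' 0 → fail=0;  out {1}∪∅={1}
  n8('e'): parent n0 fail=0; on 'e' 0 → fail=0;  out ∅∪∅=∅
  n12('a'): parent n0 fail=0; on 'a' 0 → fail=0;  out ∅∪∅=∅
  n2('db'): parent n1 fail=0; on 'b' 0 → fail=0;  out ∅∪∅=∅
  n9('ee'): parent n8 fail=0; on 'e' 0 → fail=8;  out ∅∪∅=∅
  n13('ae'): parent n12 fail=0; on 'e' 0 → fail=8;  out ∅∪∅=∅
  n15('eb'): parent n8 fail=0; on 'b' 0 → fail=0;  out {4}∪∅={4}
  n3('dbb'): parent n2 fail=0; on 'b' 0 → fail=0;  out ∅∪∅=∅
  n10('eea'): parent n9 fail=8; on 'a' 8→0 → fail=12;  out ∅∪∅=∅
  n14('aeb'): parent n13 fail=8; on 'b' 8 → fail=15;  out {3}∪{4}={3,4}
  n4('dbbc'): parent n3 fail=0; on 'c' 0 → fail=7;  out ∅∪{1}={1}
  n11('eeae'): parent n10 fail=12; on 'e' 12 → fail=13;  out {2}∪∅={2}
  n5('dbbca'): parent n4 fail=7; on 'a' 7→0 → fail=12;  out ∅∪∅=∅
  n6('dbbcad'): parent n5 fail=12; on 'd' 12→0 → fail=1;  out {0}∪∅={0}

Run:
pos 0 'c': at 7  ** P1@[0:0]
pos 1 'b': at 0 (fail-walked)
pos 2 'a': at 12
pos 3 'b': at 0 (fail-walked)
pos 4 'd': at 1
pos 5 'e': at 8 (fail-walked)
pos 6 'b': at 15  ** P4@[5:6]
pos 7 'd': at 1 (fail-walked)
pos 8 'd': at 1 (fail-walked)
pos 9 'e': at 8 (fail-walked)
pos 10 'a': at 12 (fail-walked)
pos 11 'e': at 13
pos 12 'b': at 14  ** P3@[10:12],P4@[11:12]
pos 13 'a': at 12 (fail-walked)
pos 14 'b': at 0 (fail-walked)
pos 15 'e': at 8
pos 16 'b': at 15  ** P4@[15:16]
pos 17 'a': at 12 (fail-walked)
pos 18 'e': at 13
pos 19 'b': at 14  ** P3@[17:19],P4@[18:19]
pos 20 'd': at 1 (fail-walked)
pos 21 'b': at 2
pos 22 'b': at 3
pos 23 'c': at 4  ** P1@[23:23]
pos 24 'a': at 5
pos 25 'd': at 6  ** P0@[20:25]
pos 26 'c': at 7 (fail-walked)  ** P1@[26:26]
pos 27 'b': at 0 (fail-walked)
pos 28 'e': at 8
pos 29 'e': at 9
pos 30 'd': at 1 (fail-walked)
pos 31 'a': at 12 (fail-walked)
pos 32 'd': at 1 (fail-walked)
pos 33 'c': at 7 (fail-walked)  ** P1@[33:33]
pos 34 'e': at 8 (fail-walked)
pos 35 'e': at 9
pos 36 'a': at 10
pos 37 'e': at 11  ** P2@[34:37]
pos 38 'c': at 7 (fail-walked)  ** P1@[38:38]
pos 39 'e': at 8 (fail-walked)
pos 40 'a': at 12 (fail-walked)
pos 41 'e': at 13
pos 42 'b': at 14  ** P3@[40:42],P4@[41:42]
pos 43 'e': at 8 (fail-walked)
pos 44 'e': at 9
pos 45 'a': at 10
pos 46 'e': at 11  ** P2@[43:46]
pos 47 'e': at 9 (fail-walked)
pos 48 'd': at 1 (fail-walked)
pos 49 'e': at 8 (fail-walked)
pos 50 'e': at 9
pos 51 'c': at 7 (fail-walked)  ** P1@[51:51]
pos 52 'a': at 12 (fail-walked)
pos 53 'd': at 1 (fail-walked)
pos 54 'e': at 8 (fail-walked)
pos 55 'c': at 7 (fail-walked)  ** P1@[55:55]
pos 56 'c': at 7 (fail-walked)  ** P1@[56:56]
pos 57 'a': at 12 (fail-walked)
pos 58 'e': at 13
pos 59 'b': at 14  ** P3@[57:59],P4@[58:59]
pos 60 'e': at 8 (fail-walked)
pos 61 'b': at 15  ** P4@[60:61]
pos 62 'e': at 8 (fail-walked)

Result: [[0,1],[6,4],[12,3],[12,4],[16,4],[19,3],[19,4],[23,1],[25,0],[26,1],[33,1],[37,2],[38,1],[42,3],[42,4],[46,2],[51,1],[55,1],[56,1],[59,3],[59,4],[61,4]]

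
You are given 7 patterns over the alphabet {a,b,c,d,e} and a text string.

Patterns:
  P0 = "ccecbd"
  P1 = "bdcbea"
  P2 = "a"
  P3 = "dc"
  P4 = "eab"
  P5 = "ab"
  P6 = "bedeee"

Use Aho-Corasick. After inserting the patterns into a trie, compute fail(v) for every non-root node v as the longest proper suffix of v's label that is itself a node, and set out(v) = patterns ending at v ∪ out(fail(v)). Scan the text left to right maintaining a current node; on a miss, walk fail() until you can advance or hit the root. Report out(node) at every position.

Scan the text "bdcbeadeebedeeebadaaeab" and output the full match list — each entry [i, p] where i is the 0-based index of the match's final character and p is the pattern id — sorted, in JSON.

Build automaton:
Trie nodes:
  0='ε' goto a→13 b→7 c→1 d→14 e→16
  1='c' goto c→2
  2='cc' goto e→3
  3='cce' goto c→4
  4='ccec' goto b→5
  5='ccecb' goto d→6
  6='ccecbd' goto ·  [P0 ends]
  7='b' goto d→8 e→20
  8='bd' goto c→9
  9='bdc' goto b→10
  10='bdcb' goto e→11
  11='bdcbe' goto a→12
  12='bdcbea' goto ·  [P1 ends]
  13='a' goto b→19  [P2 ends]
  14='d' goto c→15
  15='dc' goto ·  [P3 ends]
  16='e' goto a→17
  17='ea' goto b→18
  18='eab' goto ·  [P4 ends]
  19='ab' goto ·  [P5 ends]
  20='be' goto d→21
  21='bed' goto e→22
  22='bede' goto e→23
  23='bedee' goto e→24
  24='bedeee' goto ·  [P6 ends]

Failure links (BFS by depth):
  n1('c'): parent n0 fail=0; on 'c' 0 → fail=0;  out ∅∪∅=∅
  n7('b'): parent n0 fail=0; on 'b' 0 → fail=0;  out ∅∪∅=∅
  n13('a'): parent n0 fail=0; on 'a' 0 → fail=0;  out {2}∪∅={2}
  n14('d'): parent n0 fail=0; on 'd' 0 → fail=0;  out ∅∪∅=∅
  n16('e'): parent n0 fail=0; on 'e' 0 → fail=0;  out ∅∪∅=∅
  n2('cc'): parent n1 fail=0; on 'c' 0 → fail=1;  out ∅∪∅=∅
  n8('bd'): parent n7 fail=0; on 'd' 0 → fail=14;  out ∅∪∅=∅
  n15('dc'): parent n14 fail=0; on 'c' 0 → fail=1;  out {3}∪∅={3}
  n17('ea'): parent n16 fail=0; on 'a' 0 → fail=13;  out ∅∪{2}={2}
  n19('ab'): parent n13 fail=0; on 'b' 0 → fail=7;  out {5}∪∅={5}
  n20('be'): parent n7 fail=0; on 'e' 0 → fail=16;  out ∅∪∅=∅
  n3('cce'): parent n2 fail=1; on 'e' 1→0 → fail=16;  out ∅∪∅=∅
  n9('bdc'): parent n8 fail=14; on 'c' 14 → fail=15;  out ∅∪{3}={3}
  n18('eab'): parent n17 fail=13; on 'b' 13 → fail=19;  out {4}∪{5}={4,5}
  n21('bed'): parent n20 fail=16; on 'd' 16→0 → fail=14;  out ∅∪∅=∅
  n4('ccec'): parent n3 fail=16; on 'c' 16→0 → fail=1;  out ∅∪∅=∅
  n10('bdcb'): parent n9 fail=15; on 'b' 15→1→0 → fail=7;  out ∅∪∅=∅
  n22('bede'): parent n21 fail=14; on 'e' 14→0 → fail=16;  out ∅∪∅=∅
  n5('ccecb'): parent n4 fail=1; on 'b' 1→0 → fail=7;  out ∅∪∅=∅
  n11('bdcbe'): parent n10 fail=7; on 'e' 7 → fail=20;  out ∅∪∅=∅
  n23('bedee'): parent n22 fail=16; on 'e' 16→0 → fail=16;  out ∅∪∅=∅
  n6('ccecbd'): parent n5 fail=7; on 'd' 7 → fail=8;  out {0}∪∅={0}
  n12('bdcbea'): parent n11 fail=20; on 'a' 20→16 → fail=17;  out {1}∪{2}={1,2}
  n24('bedeee'): parent n23 fail=16; on 'e' 16→0 → fail=16;  out {6}∪∅={6}

Run:
[0] read 'b'  n0⇒n7
[1] read 'd'  n7⇒n8
[2] read 'c'  n8⇒n9  emit P3@[1:2]
[3] read 'b'  n9⇒n10
[4] read 'e'  n10⇒n11
[5] read 'a'  n11⇒n12  emit P1@[0:5],P2@[5:5]
[6] read 'd'  n12⇒n14 (via fail)
[7] read 'e'  n14⇒n16 (via fail)
[8] read 'e'  n16⇒n16 (via fail)
[9] read 'b'  n16⇒n7 (via fail)
[10] read 'e'  n7⇒n20
[11] read 'd'  n20⇒n21
[12] read 'e'  n21⇒n22
[13] read 'e'  n22⇒n23
[14] read 'e'  n23⇒n24  emit P6@[9:14]
[15] read 'b'  n24⇒n7 (via fail)
[16] read 'a'  n7⇒n13 (via fail)  emit P2@[16:16]
[17] read 'd'  n13⇒n14 (via fail)
[18] read 'a'  n14⇒n13 (via fail)  emit P2@[18:18]
[19] read 'a'  n13⇒n13 (via fail)  emit P2@[19:19]
[20] read 'e'  n13⇒n16 (via fail)
[21] read 'a'  n16⇒n17  emit P2@[21:21]
[22] read 'b'  n17⇒n18  emit P4@[20:22],P5@[21:22]

All matches (sorted): [[2,3],[5,1],[5,2],[14,6],[16,2],[18,2],[19,2],[21,2],[22,4],[22,5]]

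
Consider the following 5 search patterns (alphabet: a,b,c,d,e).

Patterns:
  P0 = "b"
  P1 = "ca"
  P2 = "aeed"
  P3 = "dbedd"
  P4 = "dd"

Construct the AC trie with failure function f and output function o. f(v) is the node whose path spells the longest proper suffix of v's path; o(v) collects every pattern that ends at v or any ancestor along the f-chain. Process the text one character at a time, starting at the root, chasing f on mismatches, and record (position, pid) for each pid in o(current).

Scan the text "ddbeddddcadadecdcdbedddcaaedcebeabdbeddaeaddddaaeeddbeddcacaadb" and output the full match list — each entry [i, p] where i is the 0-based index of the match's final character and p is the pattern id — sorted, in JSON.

Build automaton:
Trie nodes:
  n0 'ε': a→4 b→1 c→2 d→8
  n1 'b': ·  ←P0
  n2 'c': a→3
  n3 'ca': ·  ←P1
  n4 'a': e→5
  n5 'ae': e→6
  n6 'aee': d→7
  n7 'aeed': ·  ←P2
  n8 'd': b→9 d→13
  n9 'db': e→10
  n10 'dbe': d→11
  n11 'dbed': d→12
  n12 'dbedd': ·  ←P3
  n13 'dd': ·  ←P4

Failure links (BFS by depth):
  fail(1) 'b': from fail(0)=0 chase 'b': 0 ⇒ 0;  out={0}∪out(0)={0}
  fail(2) 'c': from fail(0)=0 chase 'c': 0 ⇒ 0;  out=∅∪out(0)=∅
  fail(4) 'a': from fail(0)=0 chase 'a': 0 ⇒ 0;  out=∅∪out(0)=∅
  fail(8) 'd': from fail(0)=0 chase 'd': 0 ⇒ 0;  out=∅∪out(0)=∅
  fail(3) 'ca': from fail(2)=0 chase 'a': 0 ⇒ 4;  out={1}∪out(4)={1}
  fail(5) 'ae': from fail(4)=0 chase 'e': 0 ⇒ 0;  out=∅∪out(0)=∅
  fail(9) 'db': from fail(8)=0 chase 'b': 0 ⇒ 1;  out=∅∪out(1)={0}
  fail(13) 'dd': from fail(8)=0 chase 'd': 0 ⇒ 8;  out={4}∪out(8)={4}
  fail(6) 'aee': from fail(5)=0 chase 'e': 0 ⇒ 0;  out=∅∪out(0)=∅
  fail(10) 'dbe': from fail(9)=1 chase 'e': 1→0 ⇒ 0;  out=∅∪out(0)=∅
  fail(7) 'aeed': from fail(6)=0 chase 'd': 0 ⇒ 8;  out={2}∪out(8)={2}
  fail(11) 'dbed': from fail(10)=0 chase 'd': 0 ⇒ 8;  out=∅∪out(8)=∅
  fail(12) 'dbedd': from fail(11)=8 chase 'd': 8 ⇒ 13;  out={3}∪out(13)={3,4}

Run:
i=0 'd': node 0→8
i=1 'd': node 8→13  → match P4@[0:1]
i=2 'b': node 13→9 (fail-walked)  → match P0@[2:2]
i=3 'e': node 9→10
i=4 'd': node 10→11
i=5 'd': node 11→12  → match P3@[1:5],P4@[4:5]
i=6 'd': node 12→13 (fail-walked)  → match P4@[5:6]
i=7 'd': node 13→13 (fail-walked)  → match P4@[6:7]
i=8 'c': node 13→2 (fail-walked)
i=9 'a': node 2→3  → match P1@[8:9]
i=10 'd': node 3→8 (fail-walked)
i=11 'a': node 8→4 (fail-walked)
i=12 'd': node 4→8 (fail-walked)
i=13 'e': node 8→0 (fail-walked)
i=14 'c': node 0→2
i=15 'd': node 2→8 (fail-walked)
i=16 'c': node 8→2 (fail-walked)
i=17 'd': node 2→8 (fail-walked)
i=18 'b': node 8→9  → match P0@[18:18]
i=19 'e': node 9→10
i=20 'd': node 10→11
i=21 'd': node 11→12  → match P3@[17:21],P4@[20:21]
i=22 'd': node 12→13 (fail-walked)  → match P4@[21:22]
i=23 'c': node 13→2 (fail-walked)
i=24 'a': node 2→3  → match P1@[23:24]
i=25 'a': node 3→4 (fail-walked)
i=26 'e': node 4→5
i=27 'd': node 5→8 (fail-walked)
i=28 'c': node 8→2 (fail-walked)
i=29 'e': node 2→0 (fail-walked)
i=30 'b': node 0→1  → match P0@[30:30]
i=31 'e': node 1→0 (fail-walked)
i=32 'a': node 0→4
i=33 'b': node 4→1 (fail-walked)  → match P0@[33:33]
i=34 'd': node 1→8 (fail-walked)
i=35 'b': node 8→9  → match P0@[35:35]
i=36 'e': node 9→10
i=37 'd': node 10→11
i=38 'd': node 11→12  → match P3@[34:38],P4@[37:38]
i=39 'a': node 12→4 (fail-walked)
i=40 'e': node 4→5
i=41 'a': node 5→4 (fail-walked)
i=42 'd': node 4→8 (fail-walked)
i=43 'd': node 8→13  → match P4@[42:43]
i=44 'd': node 13→13 (fail-walked)  → match P4@[43:44]
i=45 'd': node 13→13 (fail-walked)  → match P4@[44:45]
i=46 'a': node 13→4 (fail-walked)
i=47 'a': node 4→4 (fail-walked)
i=48 'e': node 4→5
i=49 'e': node 5→6
i=50 'd': node 6→7  → match P2@[47:50]
i=51 'd': node 7→13 (fail-walked)  → match P4@[50:51]
i=52 'b': node 13→9 (fail-walked)  → match P0@[52:52]
i=53 'e': node 9→10
i=54 'd': node 10→11
i=55 'd': node 11→12  → match P3@[51:55],P4@[54:55]
i=56 'c': node 12→2 (fail-walked)
i=57 'a': node 2→3  → match P1@[56:57]
i=58 'c': node 3→2 (fail-walked)
i=59 'a': node 2→3  → match P1@[58:59]
i=60 'a': node 3→4 (fail-walked)
i=61 'd': node 4→8 (fail-walked)
i=62 'b': node 8→9  → match P0@[62:62]

All matches (sorted): [[1,4],[2,0],[5,3],[5,4],[6,4],[7,4],[9,1],[18,0],[21,3],[21,4],[22,4],[24,1],[30,0],[33,0],[35,0],[38,3],[38,4],[43,4],[44,4],[45,4],[50,2],[51,4],[52,0],[55,3],[55,4],[57,1],[59,1],[62,0]]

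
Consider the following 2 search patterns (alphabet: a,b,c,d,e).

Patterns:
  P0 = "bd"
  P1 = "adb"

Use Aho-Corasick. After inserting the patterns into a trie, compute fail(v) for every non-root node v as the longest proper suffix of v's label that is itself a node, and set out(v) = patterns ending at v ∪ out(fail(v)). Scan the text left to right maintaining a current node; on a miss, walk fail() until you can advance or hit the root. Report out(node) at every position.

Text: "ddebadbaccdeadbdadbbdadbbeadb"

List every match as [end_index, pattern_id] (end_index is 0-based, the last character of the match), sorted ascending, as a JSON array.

Build:
Trie nodes:
  0='ε' goto a→3 b→1
  1='b' goto d→2
  2='bd' goto ·  [P0 ends]
  3='a' goto d→4
  4='ad' goto b→5
  5='adb' goto ·  [P1 ends]

Failure links (BFS by depth):
  n1('b'): parent n0 fail=0; on 'b' 0 → fail=0;  out ∅∪∅=∅
  n3('a'): parent n0 fail=0; on 'a' 0 → fail=0;  out ∅∪∅=∅
  n2('bd'): parent n1 fail=0; on 'd' 0 → fail=0;  out {0}∪∅={0}
  n4('ad'): parent n3 fail=0; on 'd' 0 → fail=0;  out ∅∪∅=∅
  n5('adb'): parent n4 fail=0; on 'b' 0 → fail=1;  out {1}∪∅={1}

Run:
i=0 'd': node 0→0
i=1 'd': node 0→0
i=2 'e': node 0→0
i=3 'b': node 0→1
i=4 'a': node 1→3 ·f
i=5 'd': node 3→4
i=6 'b': node 4→5  ** P1@[4:6]
i=7 'a': node 5→3 ·f
i=8 'c': node 3→0 ·f
i=9 'c': node 0→0
i=10 'd': node 0→0
i=11 'e': node 0→0
i=12 'a': node 0→3
i=13 'd': node 3→4
i=14 'b': node 4→5  ** P1@[12:14]
i=15 'd': node 5→2 ·f  ** P0@[14:15]
i=16 'a': node 2→3 ·f
i=17 'd': node 3→4
i=18 'b': node 4→5  ** P1@[16:18]
i=19 'b': node 5→1 ·f
i=20 'd': node 1→2  ** P0@[19:20]
i=21 'a': node 2→3 ·f
i=22 'd': node 3→4
i=23 'b': node 4→5  ** P1@[21:23]
i=24 'b': node 5→1 ·f
i=25 'e': node 1→0 ·f
i=26 'a': node 0→3
i=27 'd': node 3→4
i=28 'b': node 4→5  ** P1@[26:28]

All matches (sorted): [[6,1],[14,1],[15,0],[18,1],[20,0],[23,1],[28,1]]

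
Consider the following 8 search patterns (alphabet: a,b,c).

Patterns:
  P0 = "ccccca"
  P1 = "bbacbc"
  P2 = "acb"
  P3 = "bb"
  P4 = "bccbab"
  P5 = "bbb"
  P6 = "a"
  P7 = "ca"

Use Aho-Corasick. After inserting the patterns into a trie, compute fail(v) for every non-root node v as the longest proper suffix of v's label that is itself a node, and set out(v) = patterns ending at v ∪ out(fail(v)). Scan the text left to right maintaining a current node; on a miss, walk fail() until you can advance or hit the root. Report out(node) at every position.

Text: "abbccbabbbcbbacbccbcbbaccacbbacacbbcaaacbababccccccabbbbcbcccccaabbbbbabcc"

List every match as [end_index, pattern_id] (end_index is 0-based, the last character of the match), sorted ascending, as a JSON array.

Construct AC machine:
Trie (insert patterns):
  0='ε' goto a→13 b→7 c→1
  1='c' goto a→22 c→2
  2='cc' goto c→3
  3='ccc' goto c→4
  4='cccc' goto c→5
  5='ccccc' goto a→6
  6='ccccca' goto ·  ←P0
  7='b' goto b→8 c→16
  8='bb' goto a→9 b→21  ←P3
  9='bba' goto c→10
  10='bbac' goto b→11
  11='bbacb' goto c→12
  12='bbacbc' goto ·  ←P1
  13='a' goto c→14  ←P6
  14='ac' goto b→15
  15='acb' goto ·  ←P2
  16='bc' goto c→17
  17='bcc' goto b→18
  18='bccb' goto a→19
  19='bccba' goto b→20
  20='bccbab' goto ·  ←P4
  21='bbb' goto ·  ←P5
  22='ca' goto ·  ←P7

BFS fail/out derivation:
  fail(1) 'c': from fail(0)=0 chase 'c': 0 ⇒ 0;  out=∅∪out(0)=∅
  fail(7) 'b': from fail(0)=0 chase 'b': 0 ⇒ 0;  out=∅∪out(0)=∅
  fail(13) 'a': from fail(0)=0 chase 'a': 0 ⇒ 0;  out={6}∪out(0)={6}
  fail(2) 'cc': from fail(1)=0 chase 'c': 0 ⇒ 1;  out=∅∪out(1)=∅
  fail(8) 'bb': from fail(7)=0 chase 'b': 0 ⇒ 7;  out={3}∪out(7)={3}
  fail(14) 'ac': from fail(13)=0 chase 'c': 0 ⇒ 1;  out=∅∪out(1)=∅
  fail(16) 'bc': from fail(7)=0 chase 'c': 0 ⇒ 1;  out=∅∪out(1)=∅
  fail(22) 'ca': from fail(1)=0 chase 'a': 0 ⇒ 13;  out={7}∪out(13)={6,7}
  fail(3) 'ccc': from fail(2)=1 chase 'c': 1 ⇒ 2;  out=∅∪out(2)=∅
  fail(9) 'bba': from fail(8)=7 chase 'a': 7→0 ⇒ 13;  out=∅∪out(13)={6}
  fail(15) 'acb': from fail(14)=1 chase 'b': 1→0 ⇒ 7;  out={2}∪out(7)={2}
  fail(17) 'bcc': from fail(16)=1 chase 'c': 1 ⇒ 2;  out=∅∪out(2)=∅
  fail(21) 'bbb': from fail(8)=7 chase 'b': 7 ⇒ 8;  out={5}∪out(8)={3,5}
  fail(4) 'cccc': from fail(3)=2 chase 'c': 2 ⇒ 3;  out=∅∪out(3)=∅
  fail(10) 'bbac': from fail(9)=13 chase 'c': 13 ⇒ 14;  out=∅∪out(14)=∅
  fail(18) 'bccb': from fail(17)=2 chase 'b': 2→1→0 ⇒ 7;  out=∅∪out(7)=∅
  fail(5) 'ccccc': from fail(4)=3 chase 'c': 3 ⇒ 4;  out=∅∪out(4)=∅
  fail(11) 'bbacb': from fail(10)=14 chase 'b': 14 ⇒ 15;  out=∅∪out(15)={2}
  fail(19) 'bccba': from fail(18)=7 chase 'a': 7→0 ⇒ 13;  out=∅∪out(13)={6}
  fail(6) 'ccccca': from fail(5)=4 chase 'a': 4→3→2→1 ⇒ 22;  out={0}∪out(22)={0,6,7}
  fail(12) 'bbacbc': from fail(11)=15 chase 'c': 15→7 ⇒ 16;  out={1}∪out(16)={1}
  fail(20) 'bccbab': from fail(19)=13 chase 'b': 13→0 ⇒ 7;  out={4}∪out(7)={4}

Text stream:
i=0 'a': node 0→13  emit P6@[0:0]
i=1 'b': node 13→7 ·f
i=2 'b': node 7→8  emit P3@[1:2]
i=3 'c': node 8→16 ·f
i=4 'c': node 16→17
i=5 'b': node 17→18
i=6 'a': node 18→19  emit P6@[6:6]
i=7 'b': node 19→20  emit P4@[2:7]
i=8 'b': node 20→8 ·f  emit P3@[7:8]
i=9 'b': node 8→21  emit P3@[8:9],P5@[7:9]
i=10 'c': node 21→16 ·f
i=11 'b': node 16→7 ·f
i=12 'b': node 7→8  emit P3@[11:12]
i=13 'a': node 8→9  emit P6@[13:13]
i=14 'c': node 9→10
i=15 'b': node 10→11  emit P2@[13:15]
i=16 'c': node 11→12  emit P1@[11:16]
i=17 'c': node 12→17 ·f
i=18 'b': node 17→18
i=19 'c': node 18→16 ·f
i=20 'b': node 16→7 ·f
i=21 'b': node 7→8  emit P3@[20:21]
i=22 'a': node 8→9  emit P6@[22:22]
i=23 'c': node 9→10
i=24 'c': node 10→2 ·f
i=25 'a': node 2→22 ·f  emit P6@[25:25],P7@[24:25]
i=26 'c': node 22→14 ·f
i=27 'b': node 14→15  emit P2@[25:27]
i=28 'b': node 15→8 ·f  emit P3@[27:28]
i=29 'a': node 8→9  emit P6@[29:29]
i=30 'c': node 9→10
i=31 'a': node 10→22 ·f  emit P6@[31:31],P7@[30:31]
i=32 'c': node 22→14 ·f
i=33 'b': node 14→15  emit P2@[31:33]
i=34 'b': node 15→8 ·f  emit P3@[33:34]
i=35 'c': node 8→16 ·f
i=36 'a': node 16→22 ·f  emit P6@[36:36],P7@[35:36]
i=37 'a': node 22→13 ·f  emit P6@[37:37]
i=38 'a': node 13→13 ·f  emit P6@[38:38]
i=39 'c': node 13→14
i=40 'b': node 14→15  emit P2@[38:40]
i=41 'a': node 15→13 ·f  emit P6@[41:41]
i=42 'b': node 13→7 ·f
i=43 'a': node 7→13 ·f  emit P6@[43:43]
i=44 'b': node 13→7 ·f
i=45 'c': node 7→16
i=46 'c': node 16→17
i=47 'c': node 17→3 ·f
i=48 'c': node 3→4
i=49 'c': node 4→5
i=50 'c': node 5→5 ·f
i=51 'a': node 5→6  emit P0@[46:51],P6@[51:51],P7@[50:51]
i=52 'b': node 6→7 ·f
i=53 'b': node 7→8  emit P3@[52:53]
i=54 'b': node 8→21  emit P3@[53:54],P5@[52:54]
i=55 'b': node 21→21 ·f  emit P3@[54:55],P5@[53:55]
i=56 'c': node 21→16 ·f
i=57 'b': node 16→7 ·f
i=58 'c': node 7→16
i=59 'c': node 16→17
i=60 'c': node 17→3 ·f
i=61 'c': node 3→4
i=62 'c': node 4→5
i=63 'a': node 5→6  emit P0@[58:63],P6@[63:63],P7@[62:63]
i=64 'a': node 6→13 ·f  emit P6@[64:64]
i=65 'b': node 13→7 ·f
i=66 'b': node 7→8  emit P3@[65:66]
i=67 'b': node 8→21  emit P3@[66:67],P5@[65:67]
i=68 'b': node 21→21 ·f  emit P3@[67:68],P5@[66:68]
i=69 'b': node 21→21 ·f  emit P3@[68:69],P5@[67:69]
i=70 'a': node 21→9 ·f  emit P6@[70:70]
i=71 'b': node 9→7 ·f
i=72 'c': node 7→16
i=73 'c': node 16→17

Result: [[0,6],[2,3],[6,6],[7,4],[8,3],[9,3],[9,5],[12,3],[13,6],[15,2],[16,1],[21,3],[22,6],[25,6],[25,7],[27,2],[28,3],[29,6],[31,6],[31,7],[33,2],[34,3],[36,6],[36,7],[37,6],[38,6],[40,2],[41,6],[43,6],[51,0],[51,6],[51,7],[53,3],[54,3],[54,5],[55,3],[55,5],[63,0],[63,6],[63,7],[64,6],[66,3],[67,3],[67,5],[68,3],[68,5],[69,3],[69,5],[70,6]]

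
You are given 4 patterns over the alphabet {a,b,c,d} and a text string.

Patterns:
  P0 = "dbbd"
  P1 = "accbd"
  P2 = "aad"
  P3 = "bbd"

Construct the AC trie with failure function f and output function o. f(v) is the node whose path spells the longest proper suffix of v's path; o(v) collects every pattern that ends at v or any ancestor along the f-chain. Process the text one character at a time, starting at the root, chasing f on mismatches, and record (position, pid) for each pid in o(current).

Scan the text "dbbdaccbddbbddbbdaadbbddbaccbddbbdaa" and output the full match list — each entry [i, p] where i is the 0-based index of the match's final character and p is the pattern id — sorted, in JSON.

Construct AC machine:
Trie nodes:
  0='ε' goto a→5 b→12 d→1
  1='d' goto b→2
  2='db' goto b→3
  3='dbb' goto d→4
  4='dbbd' goto ·  ←P0
  5='a' goto a→10 c→6
  6='ac' goto c→7
  7='acc' goto b→8
  8='accb' goto d→9
  9='accbd' goto ·  ←P1
  10='aa' goto d→11
  11='aad' goto ·  ←P2
  12='b' goto b→13
  13='bb' goto d→14
  14='bbd' goto ·  ←P3

Failure links (BFS by depth):
  fail(1) 'd': from fail(0)=0 chase 'd': 0 ⇒ 0;  out=∅∪out(0)=∅
  fail(5) 'a': from fail(0)=0 chase 'a': 0 ⇒ 0;  out=∅∪out(0)=∅
  fail(12) 'b': from fail(0)=0 chase 'b': 0 ⇒ 0;  out=∅∪out(0)=∅
  fail(2) 'db': from fail(1)=0 chase 'b': 0 ⇒ 12;  out=∅∪out(12)=∅
  fail(6) 'ac': from fail(5)=0 chase 'c': 0 ⇒ 0;  out=∅∪out(0)=∅
  fail(10) 'aa': from fail(5)=0 chase 'a': 0 ⇒ 5;  out=∅∪out(5)=∅
  fail(13) 'bb': from fail(12)=0 chase 'b': 0 ⇒ 12;  out=∅∪out(12)=∅
  fail(3) 'dbb': from fail(2)=12 chase 'b': 12 ⇒ 13;  out=∅∪out(13)=∅
  fail(7) 'acc': from fail(6)=0 chase 'c': 0 ⇒ 0;  out=∅∪out(0)=∅
  fail(11) 'aad': from fail(10)=5 chase 'd': 5→0 ⇒ 1;  out={2}∪out(1)={2}
  fail(14) 'bbd': from fail(13)=12 chase 'd': 12→0 ⇒ 1;  out={3}∪out(1)={3}
  fail(4) 'dbbd': from fail(3)=13 chase 'd': 13 ⇒ 14;  out={0}∪out(14)={0,3}
  fail(8) 'accb': from fail(7)=0 chase 'b': 0 ⇒ 12;  out=∅∪out(12)=∅
  fail(9) 'accbd': from fail(8)=12 chase 'd': 12→0 ⇒ 1;  out={1}∪out(1)={1}

Scan:
i=0 'd': node 0→1
i=1 'b': node 1→2
i=2 'b': node 2→3
i=3 'd': node 3→4  → match P0@[0:3],P3@[1:3]
i=4 'a': node 4→5 (via fail)
i=5 'c': node 5→6
i=6 'c': node 6→7
i=7 'b': node 7→8
i=8 'd': node 8→9  → match P1@[4:8]
i=9 'd': node 9→1 (via fail)
i=10 'b': node 1→2
i=11 'b': node 2→3
i=12 'd': node 3→4  → match P0@[9:12],P3@[10:12]
i=13 'd': node 4→1 (via fail)
i=14 'b': node 1→2
i=15 'b': node 2→3
i=16 'd': node 3→4  → match P0@[13:16],P3@[14:16]
i=17 'a': node 4→5 (via fail)
i=18 'a': node 5→10
i=19 'd': node 10→11  → match P2@[17:19]
i=20 'b': node 11→2 (via fail)
i=21 'b': node 2→3
i=22 'd': node 3→4  → match P0@[19:22],P3@[20:22]
i=23 'd': node 4→1 (via fail)
i=24 'b': node 1→2
i=25 'a': node 2→5 (via fail)
i=26 'c': node 5→6
i=27 'c': node 6→7
i=28 'b': node 7→8
i=29 'd': node 8→9  → match P1@[25:29]
i=30 'd': node 9→1 (via fail)
i=31 'b': node 1→2
i=32 'b': node 2→3
i=33 'd': node 3→4  → match P0@[30:33],P3@[31:33]
i=34 'a': node 4→5 (via fail)
i=35 'a': node 5→10

All matches (sorted): [[3,0],[3,3],[8,1],[12,0],[12,3],[16,0],[16,3],[19,2],[22,0],[22,3],[29,1],[33,0],[33,3]]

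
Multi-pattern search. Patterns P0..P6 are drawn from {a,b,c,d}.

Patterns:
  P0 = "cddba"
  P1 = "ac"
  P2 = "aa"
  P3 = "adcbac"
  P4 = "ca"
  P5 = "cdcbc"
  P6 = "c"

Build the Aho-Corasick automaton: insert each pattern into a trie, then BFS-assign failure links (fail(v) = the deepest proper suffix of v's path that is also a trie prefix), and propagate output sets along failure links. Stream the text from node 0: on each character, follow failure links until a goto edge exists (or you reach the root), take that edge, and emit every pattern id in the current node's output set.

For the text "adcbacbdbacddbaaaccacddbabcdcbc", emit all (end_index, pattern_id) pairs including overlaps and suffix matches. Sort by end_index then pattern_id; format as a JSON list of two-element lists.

Construct AC machine:
Trie nodes:
  0='ε' goto a→6 c→1
  1='c' goto a→14 d→2  [P6 ends]
  2='cd' goto c→15 d→3
  3='cdd' goto b→4
  4='cddb' goto a→5
  5='cddba' goto ·  [P0 ends]
  6='a' goto a→8 c→7 d→9
  7='ac' goto ·  [P1 ends]
  8='aa' goto ·  [P2 ends]
  9='ad' goto c→10
  10='adc' goto b→11
  11='adcb' goto a→12
  12='adcba' goto c→13
  13='adcbac' goto ·  [P3 ends]
  14='ca' goto ·  [P4 ends]
  15='cdc' goto b→16
  16='cdcb' goto c→17
  17='cdcbc' goto ·  [P5 ends]

BFS fail/out derivation:
  fail(1) 'c': from fail(0)=0 chase 'c': 0 ⇒ 0;  out={6}∪out(0)={6}
  fail(6) 'a': from fail(0)=0 chase 'a': 0 ⇒ 0;  out=∅∪out(0)=∅
  fail(2) 'cd': from fail(1)=0 chase 'd': 0 ⇒ 0;  out=∅∪out(0)=∅
  fail(7) 'ac': from fail(6)=0 chase 'c': 0 ⇒ 1;  out={1}∪out(1)={1,6}
  fail(8) 'aa': from fail(6)=0 chase 'a': 0 ⇒ 6;  out={2}∪out(6)={2}
  fail(9) 'ad': from fail(6)=0 chase 'd': 0 ⇒ 0;  out=∅∪out(0)=∅
  fail(14) 'ca': from fail(1)=0 chase 'a': 0 ⇒ 6;  out={4}∪out(6)={4}
  fail(3) 'cdd': from fail(2)=0 chase 'd': 0 ⇒ 0;  out=∅∪out(0)=∅
  fail(10) 'adc': from fail(9)=0 chase 'c': 0 ⇒ 1;  out=∅∪out(1)={6}
  fail(15) 'cdc': from fail(2)=0 chase 'c': 0 ⇒ 1;  out=∅∪out(1)={6}
  fail(4) 'cddb': from fail(3)=0 chase 'b': 0 ⇒ 0;  out=∅∪out(0)=∅
  fail(11) 'adcb': from fail(10)=1 chase 'b': 1→0 ⇒ 0;  out=∅∪out(0)=∅
  fail(16) 'cdcb': from fail(15)=1 chase 'b': 1→0 ⇒ 0;  out=∅∪out(0)=∅
  fail(5) 'cddba': from fail(4)=0 chase 'a': 0 ⇒ 6;  out={0}∪out(6)={0}
  fail(12) 'adcba': from fail(11)=0 chase 'a': 0 ⇒ 6;  out=∅∪out(6)=∅
  fail(17) 'cdcbc': from fail(16)=0 chase 'c': 0 ⇒ 1;  out={5}∪out(1)={5,6}
  fail(13) 'adcbac': from fail(12)=6 chase 'c': 6 ⇒ 7;  out={3}∪out(7)={1,3,6}

Run:
[0] read 'a'  n0⇒n6
[1] read 'd'  n6⇒n9
[2] read 'c'  n9⇒n10  emit P6@[2:2]
[3] read 'b'  n10⇒n11
[4] read 'a'  n11⇒n12
[5] read 'c'  n12⇒n13  emit P1@[4:5],P3@[0:5],P6@[5:5]
[6] read 'b'  n13⇒n0 ·f
[7] read 'd'  n0⇒n0
[8] read 'b'  n0⇒n0
[9] read 'a'  n0⇒n6
[10] read 'c'  n6⇒n7  emit P1@[9:10],P6@[10:10]
[11] read 'd'  n7⇒n2 ·f
[12] read 'd'  n2⇒n3
[13] read 'b'  n3⇒n4
[14] read 'a'  n4⇒n5  emit P0@[10:14]
[15] read 'a'  n5⇒n8 ·f  emit P2@[14:15]
[16] read 'a'  n8⇒n8 ·f  emit P2@[15:16]
[17] read 'c'  n8⇒n7 ·f  emit P1@[16:17],P6@[17:17]
[18] read 'c'  n7⇒n1 ·f  emit P6@[18:18]
[19] read 'a'  n1⇒n14  emit P4@[18:19]
[20] read 'c'  n14⇒n7 ·f  emit P1@[19:20],P6@[20:20]
[21] read 'd'  n7⇒n2 ·f
[22] read 'd'  n2⇒n3
[23] read 'b'  n3⇒n4
[24] read 'a'  n4⇒n5  emit P0@[20:24]
[25] read 'b'  n5⇒n0 ·f
[26] read 'c'  n0⇒n1  emit P6@[26:26]
[27] read 'd'  n1⇒n2
[28] read 'c'  n2⇒n15  emit P6@[28:28]
[29] read 'b'  n15⇒n16
[30] read 'c'  n16⇒n17  emit P5@[26:30],P6@[30:30]

All matches (sorted): [[2,6],[5,1],[5,3],[5,6],[10,1],[10,6],[14,0],[15,2],[16,2],[17,1],[17,6],[18,6],[19,4],[20,1],[20,6],[24,0],[26,6],[28,6],[30,5],[30,6]]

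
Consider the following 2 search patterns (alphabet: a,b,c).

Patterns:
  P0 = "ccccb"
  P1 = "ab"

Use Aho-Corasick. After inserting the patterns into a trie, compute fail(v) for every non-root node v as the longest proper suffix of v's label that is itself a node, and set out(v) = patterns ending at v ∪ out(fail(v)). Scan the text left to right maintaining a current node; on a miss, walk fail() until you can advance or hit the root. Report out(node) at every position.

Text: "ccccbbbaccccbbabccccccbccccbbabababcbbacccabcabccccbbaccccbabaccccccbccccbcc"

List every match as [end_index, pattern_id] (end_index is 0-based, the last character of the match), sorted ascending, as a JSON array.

Build:
Trie (insert patterns):
  0='ε' goto a→6 c→1
  1='c' goto c→2
  2='cc' goto c→3
  3='ccc' goto c→4
  4='cccc' goto b→5
  5='ccccb' goto ·  ←P0
  6='a' goto b→7
  7='ab' goto ·  ←P1

BFS fail/out derivation:
  n1('c'): parent n0 fail=0; on 'c' 0 → fail=0;  out ∅∪∅=∅
  n6('a'): parent n0 fail=0; on 'a' 0 → fail=0;  out ∅∪∅=∅
  n2('cc'): parent n1 fail=0; on 'c' 0 → fail=1;  out ∅∪∅=∅
  n7('ab'): parent n6 fail=0; on 'b' 0 → fail=0;  out {1}∪∅={1}
  n3('ccc'): parent n2 fail=1; on 'c' 1 → fail=2;  out ∅∪∅=∅
  n4('cccc'): parent n3 fail=2; on 'c' 2 → fail=3;  out ∅∪∅=∅
  n5('ccccb'): parent n4 fail=3; on 'b' 3→2→1→0 → fail=0;  out {0}∪∅={0}

Text stream:
[0] read 'c'  n0⇒n1
[1] read 'c'  n1⇒n2
[2] read 'c'  n2⇒n3
[3] read 'c'  n3⇒n4
[4] read 'b'  n4⇒n5  → match P0@[0:4]
[5] read 'b'  n5⇒n0 (fail-walked)
[6] read 'b'  n0⇒n0
[7] read 'a'  n0⇒n6
[8] read 'c'  n6⇒n1 (fail-walked)
[9] read 'c'  n1⇒n2
[10] read 'c'  n2⇒n3
[11] read 'c'  n3⇒n4
[12] read 'b'  n4⇒n5  → match P0@[8:12]
[13] read 'b'  n5⇒n0 (fail-walked)
[14] read 'a'  n0⇒n6
[15] read 'b'  n6⇒n7  → match P1@[14:15]
[16] read 'c'  n7⇒n1 (fail-walked)
[17] read 'c'  n1⇒n2
[18] read 'c'  n2⇒n3
[19] read 'c'  n3⇒n4
[20] read 'c'  n4⇒n4 (fail-walked)
[21] read 'c'  n4⇒n4 (fail-walked)
[22] read 'b'  n4⇒n5  → match P0@[18:22]
[23] read 'c'  n5⇒n1 (fail-walked)
[24] read 'c'  n1⇒n2
[25] read 'c'  n2⇒n3
[26] read 'c'  n3⇒n4
[27] read 'b'  n4⇒n5  → match P0@[23:27]
[28] read 'b'  n5⇒n0 (fail-walked)
[29] read 'a'  n0⇒n6
[30] read 'b'  n6⇒n7  → match P1@[29:30]
[31] read 'a'  n7⇒n6 (fail-walked)
[32] read 'b'  n6⇒n7  → match P1@[31:32]
[33] read 'a'  n7⇒n6 (fail-walked)
[34] read 'b'  n6⇒n7  → match P1@[33:34]
[35] read 'c'  n7⇒n1 (fail-walked)
[36] read 'b'  n1⇒n0 (fail-walked)
[37] read 'b'  n0⇒n0
[38] read 'a'  n0⇒n6
[39] read 'c'  n6⇒n1 (fail-walked)
[40] read 'c'  n1⇒n2
[41] read 'c'  n2⇒n3
[42] read 'a'  n3⇒n6 (fail-walked)
[43] read 'b'  n6⇒n7  → match P1@[42:43]
[44] read 'c'  n7⇒n1 (fail-walked)
[45] read 'a'  n1⇒n6 (fail-walked)
[46] read 'b'  n6⇒n7  → match P1@[45:46]
[47] read 'c'  n7⇒n1 (fail-walked)
[48] read 'c'  n1⇒n2
[49] read 'c'  n2⇒n3
[50] read 'c'  n3⇒n4
[51] read 'b'  n4⇒n5  → match P0@[47:51]
[52] read 'b'  n5⇒n0 (fail-walked)
[53] read 'a'  n0⇒n6
[54] read 'c'  n6⇒n1 (fail-walked)
[55] read 'c'  n1⇒n2
[56] read 'c'  n2⇒n3
[57] read 'c'  n3⇒n4
[58] read 'b'  n4⇒n5  → match P0@[54:58]
[59] read 'a'  n5⇒n6 (fail-walked)
[60] read 'b'  n6⇒n7  → match P1@[59:60]
[61] read 'a'  n7⇒n6 (fail-walked)
[62] read 'c'  n6⇒n1 (fail-walked)
[63] read 'c'  n1⇒n2
[64] read 'c'  n2⇒n3
[65] read 'c'  n3⇒n4
[66] read 'c'  n4⇒n4 (fail-walked)
[67] read 'c'  n4⇒n4 (fail-walked)
[68] read 'b'  n4⇒n5  → match P0@[64:68]
[69] read 'c'  n5⇒n1 (fail-walked)
[70] read 'c'  n1⇒n2
[71] read 'c'  n2⇒n3
[72] read 'c'  n3⇒n4
[73] read 'b'  n4⇒n5  → match P0@[69:73]
[74] read 'c'  n5⇒n1 (fail-walked)
[75] read 'c'  n1⇒n2

Matches: [[4,0],[12,0],[15,1],[22,0],[27,0],[30,1],[32,1],[34,1],[43,1],[46,1],[51,0],[58,0],[60,1],[68,0],[73,0]]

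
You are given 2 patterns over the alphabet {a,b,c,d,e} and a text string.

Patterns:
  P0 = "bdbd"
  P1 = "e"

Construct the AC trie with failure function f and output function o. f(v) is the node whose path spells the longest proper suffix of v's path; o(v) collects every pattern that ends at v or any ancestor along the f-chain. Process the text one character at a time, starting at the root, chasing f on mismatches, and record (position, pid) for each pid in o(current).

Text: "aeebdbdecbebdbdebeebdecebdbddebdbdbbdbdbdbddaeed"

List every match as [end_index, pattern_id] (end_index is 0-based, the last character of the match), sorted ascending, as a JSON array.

Build:
Trie nodes:
  n0 'ε': b→1 e→5
  n1 'b': d→2
  n2 'bd': b→3
  n3 'bdb': d→4
  n4 'bdbd': ·  ←P0
  n5 'e': ·  ←P1

BFS fail/out derivation:
  n1('b'): parent n0 fail=0; on 'b' 0 → fail=0;  out ∅∪∅=∅
  n5('e'): parent n0 fail=0; on 'e' 0 → fail=0;  out {1}∪∅={1}
  n2('bd'): parent n1 fail=0; on 'd' 0 → fail=0;  out ∅∪∅=∅
  n3('bdb'): parent n2 fail=0; on 'b' 0 → fail=1;  out ∅∪∅=∅
  n4('bdbd'): parent n3 fail=1; on 'd' 1 → fail=2;  out {0}∪∅={0}

Run:
pos 0 'a': at 0
pos 1 'e': at 5  ** P1@[1:1]
pos 2 'e': at 5 (fail-walked)  ** P1@[2:2]
pos 3 'b': at 1 (fail-walked)
pos 4 'd': at 2
pos 5 'b': at 3
pos 6 'd': at 4  ** P0@[3:6]
pos 7 'e': at 5 (fail-walked)  ** P1@[7:7]
pos 8 'c': at 0 (fail-walked)
pos 9 'b': at 1
pos 10 'e': at 5 (fail-walked)  ** P1@[10:10]
pos 11 'b': at 1 (fail-walked)
pos 12 'd': at 2
pos 13 'b': at 3
pos 14 'd': at 4  ** P0@[11:14]
pos 15 'e': at 5 (fail-walked)  ** P1@[15:15]
pos 16 'b': at 1 (fail-walked)
pos 17 'e': at 5 (fail-walked)  ** P1@[17:17]
pos 18 'e': at 5 (fail-walked)  ** P1@[18:18]
pos 19 'b': at 1 (fail-walked)
pos 20 'd': at 2
pos 21 'e': at 5 (fail-walked)  ** P1@[21:21]
pos 22 'c': at 0 (fail-walked)
pos 23 'e': at 5  ** P1@[23:23]
pos 24 'b': at 1 (fail-walked)
pos 25 'd': at 2
pos 26 'b': at 3
pos 27 'd': at 4  ** P0@[24:27]
pos 28 'd': at 0 (fail-walked)
pos 29 'e': at 5  ** P1@[29:29]
pos 30 'b': at 1 (fail-walked)
pos 31 'd': at 2
pos 32 'b': at 3
pos 33 'd': at 4  ** P0@[30:33]
pos 34 'b': at 3 (fail-walked)
pos 35 'b': at 1 (fail-walked)
pos 36 'd': at 2
pos 37 'b': at 3
pos 38 'd': at 4  ** P0@[35:38]
pos 39 'b': at 3 (fail-walked)
pos 40 'd': at 4  ** P0@[37:40]
pos 41 'b': at 3 (fail-walked)
pos 42 'd': at 4  ** P0@[39:42]
pos 43 'd': at 0 (fail-walked)
pos 44 'a': at 0
pos 45 'e': at 5  ** P1@[45:45]
pos 46 'e': at 5 (fail-walked)  ** P1@[46:46]
pos 47 'd': at 0 (fail-walked)

All matches (sorted): [[1,1],[2,1],[6,0],[7,1],[10,1],[14,0],[15,1],[17,1],[18,1],[21,1],[23,1],[27,0],[29,1],[33,0],[38,0],[40,0],[42,0],[45,1],[46,1]]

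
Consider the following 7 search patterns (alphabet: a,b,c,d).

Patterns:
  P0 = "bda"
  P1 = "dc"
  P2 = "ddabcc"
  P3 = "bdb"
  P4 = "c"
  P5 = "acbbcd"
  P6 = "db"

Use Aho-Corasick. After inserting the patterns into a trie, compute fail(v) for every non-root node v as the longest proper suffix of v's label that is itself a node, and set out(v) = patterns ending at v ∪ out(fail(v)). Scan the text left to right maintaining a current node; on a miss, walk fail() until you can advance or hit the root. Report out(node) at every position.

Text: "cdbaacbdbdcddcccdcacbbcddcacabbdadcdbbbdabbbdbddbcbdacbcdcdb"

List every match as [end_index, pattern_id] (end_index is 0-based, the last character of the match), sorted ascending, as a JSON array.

Build automaton:
Trie nodes:
  n0 'ε': a→13 b→1 c→12 d→4
  n1 'b': d→2
  n2 'bd': a→3 b→11
  n3 'bda': ·  ←P0
  n4 'd': b→19 c→5 d→6
  n5 'dc': ·  ←P1
  n6 'dd': a→7
  n7 'dda': b→8
  n8 'ddab': c→9
  n9 'ddabc': c→10
  n10 'ddabcc': ·  ←P2
  n11 'bdb': ·  ←P3
  n12 'c': ·  ←P4
  n13 'a': c→14
  n14 'ac': b→15
  n15 'acb': b→16
  n16 'acbb': c→17
  n17 'acbbc': d→18
  n18 'acbbcd': ·  ←P5
  n19 'db': ·  ←P6

Failure links (BFS by depth):
  n1('b'): parent n0 fail=0; on 'b' 0 → fail=0;  out ∅∪∅=∅
  n4('d'): parent n0 fail=0; on 'd' 0 → fail=0;  out ∅∪∅=∅
  n12('c'): parent n0 fail=0; on 'c' 0 → fail=0;  out {4}∪∅={4}
  n13('a'): parent n0 fail=0; on 'a' 0 → fail=0;  out ∅∪∅=∅
  n2('bd'): parent n1 fail=0; on 'd' 0 → fail=4;  out ∅∪∅=∅
  n5('dc'): parent n4 fail=0; on 'c' 0 → fail=12;  out {1}∪{4}={1,4}
  n6('dd'): parent n4 fail=0; on 'd' 0 → fail=4;  out ∅∪∅=∅
  n14('ac'): parent n13 fail=0; on 'c' 0 → fail=12;  out ∅∪{4}={4}
  n19('db'): parent n4 fail=0; on 'b' 0 → fail=1;  out {6}∪∅={6}
  n3('bda'): parent n2 fail=4; on 'a' 4→0 → fail=13;  out {0}∪∅={0}
  n7('dda'): parent n6 fail=4; on 'a' 4→0 → fail=13;  out ∅∪∅=∅
  n11('bdb'): parent n2 fail=4; on 'b' 4 → fail=19;  out {3}∪{6}={3,6}
  n15('acb'): parent n14 fail=12; on 'b' 12→0 → fail=1;  out ∅∪∅=∅
  n8('ddab'): parent n7 fail=13; on 'b' 13→0 → fail=1;  out ∅∪∅=∅
  n16('acbb'): parent n15 fail=1; on 'b' 1→0 → fail=1;  out ∅∪∅=∅
  n9('ddabc'): parent n8 fail=1; on 'c' 1→0 → fail=12;  out ∅∪{4}={4}
  n17('acbbc'): parent n16 fail=1; on 'c' 1→0 → fail=12;  out ∅∪{4}={4}
  n10('ddabcc'): parent n9 fail=12; on 'c' 12→0 → fail=12;  out {2}∪{4}={2,4}
  n18('acbbcd'): parent n17 fail=12; on 'd' 12→0 → fail=4;  out {5}∪∅={5}

Run:
[0] read 'c'  n0⇒n12  → match P4@[0:0]
[1] read 'd'  n12⇒n4 ·f
[2] read 'b'  n4⇒n19  → match P6@[1:2]
[3] read 'a'  n19⇒n13 ·f
[4] read 'a'  n13⇒n13 ·f
[5] read 'c'  n13⇒n14  → match P4@[5:5]
[6] read 'b'  n14⇒n15
[7] read 'd'  n15⇒n2 ·f
[8] read 'b'  n2⇒n11  → match P3@[6:8],P6@[7:8]
[9] read 'd'  n11⇒n2 ·f
[10] read 'c'  n2⇒n5 ·f  → match P1@[9:10],P4@[10:10]
[11] read 'd'  n5⇒n4 ·f
[12] read 'd'  n4⇒n6
[13] read 'c'  n6⇒n5 ·f  → match P1@[12:13],P4@[13:13]
[14] read 'c'  n5⇒n12 ·f  → match P4@[14:14]
[15] read 'c'  n12⇒n12 ·f  → match P4@[15:15]
[16] read 'd'  n12⇒n4 ·f
[17] read 'c'  n4⇒n5  → match P1@[16:17],P4@[17:17]
[18] read 'a'  n5⇒n13 ·f
[19] read 'c'  n13⇒n14  → match P4@[19:19]
[20] read 'b'  n14⇒n15
[21] read 'b'  n15⇒n16
[22] read 'c'  n16⇒n17  → match P4@[22:22]
[23] read 'd'  n17⇒n18  → match P5@[18:23]
[24] read 'd'  n18⇒n6 ·f
[25] read 'c'  n6⇒n5 ·f  → match P1@[24:25],P4@[25:25]
[26] read 'a'  n5⇒n13 ·f
[27] read 'c'  n13⇒n14  → match P4@[27:27]
[28] read 'a'  n14⇒n13 ·f
[29] read 'b'  n13⇒n1 ·f
[30] read 'b'  n1⇒n1 ·f
[31] read 'd'  n1⇒n2
[32] read 'a'  n2⇒n3  → match P0@[30:32]
[33] read 'd'  n3⇒n4 ·f
[34] read 'c'  n4⇒n5  → match P1@[33:34],P4@[34:34]
[35] read 'd'  n5⇒n4 ·f
[36] read 'b'  n4⇒n19  → match P6@[35:36]
[37] read 'b'  n19⇒n1 ·f
[38] read 'b'  n1⇒n1 ·f
[39] read 'd'  n1⇒n2
[40] read 'a'  n2⇒n3  → match P0@[38:40]
[41] read 'b'  n3⇒n1 ·f
[42] read 'b'  n1⇒n1 ·f
[43] read 'b'  n1⇒n1 ·f
[44] read 'd'  n1⇒n2
[45] read 'b'  n2⇒n11  → match P3@[43:45],P6@[44:45]
[46] read 'd'  n11⇒n2 ·f
[47] read 'd'  n2⇒n6 ·f
[48] read 'b'  n6⇒n19 ·f  → match P6@[47:48]
[49] read 'c'  n19⇒n12 ·f  → match P4@[49:49]
[50] read 'b'  n12⇒n1 ·f
[51] read 'd'  n1⇒n2
[52] read 'a'  n2⇒n3  → match P0@[50:52]
[53] read 'c'  n3⇒n14 ·f  → match P4@[53:53]
[54] read 'b'  n14⇒n15
[55] read 'c'  n15⇒n12 ·f  → match P4@[55:55]
[56] read 'd'  n12⇒n4 ·f
[57] read 'c'  n4⇒n5  → match P1@[56:57],P4@[57:57]
[58] read 'd'  n5⇒n4 ·f
[59] read 'b'  n4⇒n19  → match P6@[58:59]

All matches (sorted): [[0,4],[2,6],[5,4],[8,3],[8,6],[10,1],[10,4],[13,1],[13,4],[14,4],[15,4],[17,1],[17,4],[19,4],[22,4],[23,5],[25,1],[25,4],[27,4],[32,0],[34,1],[34,4],[36,6],[40,0],[45,3],[45,6],[48,6],[49,4],[52,0],[53,4],[55,4],[57,1],[57,4],[59,6]]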